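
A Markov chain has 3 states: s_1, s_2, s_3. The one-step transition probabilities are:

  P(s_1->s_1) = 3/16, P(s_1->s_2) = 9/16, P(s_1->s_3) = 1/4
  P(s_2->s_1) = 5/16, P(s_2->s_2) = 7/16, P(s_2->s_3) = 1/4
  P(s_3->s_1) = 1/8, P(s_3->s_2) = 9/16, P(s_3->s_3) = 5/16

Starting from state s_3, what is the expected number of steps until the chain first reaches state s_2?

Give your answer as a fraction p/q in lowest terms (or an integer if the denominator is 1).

Let h_i = expected steps to first reach s_2 from state i.
Boundary: h_s_2 = 0.
First-step equations for the other states:
  h_s_1 = 1 + 3/16*h_s_1 + 9/16*h_s_2 + 1/4*h_s_3
  h_s_3 = 1 + 1/8*h_s_1 + 9/16*h_s_2 + 5/16*h_s_3

Substituting h_s_2 = 0 and rearranging gives the linear system (I - Q) h = 1:
  [13/16, -1/4] . (h_s_1, h_s_3) = 1
  [-1/8, 11/16] . (h_s_1, h_s_3) = 1

Solving yields:
  h_s_1 = 16/9
  h_s_3 = 16/9

Starting state is s_3, so the expected hitting time is h_s_3 = 16/9.

Answer: 16/9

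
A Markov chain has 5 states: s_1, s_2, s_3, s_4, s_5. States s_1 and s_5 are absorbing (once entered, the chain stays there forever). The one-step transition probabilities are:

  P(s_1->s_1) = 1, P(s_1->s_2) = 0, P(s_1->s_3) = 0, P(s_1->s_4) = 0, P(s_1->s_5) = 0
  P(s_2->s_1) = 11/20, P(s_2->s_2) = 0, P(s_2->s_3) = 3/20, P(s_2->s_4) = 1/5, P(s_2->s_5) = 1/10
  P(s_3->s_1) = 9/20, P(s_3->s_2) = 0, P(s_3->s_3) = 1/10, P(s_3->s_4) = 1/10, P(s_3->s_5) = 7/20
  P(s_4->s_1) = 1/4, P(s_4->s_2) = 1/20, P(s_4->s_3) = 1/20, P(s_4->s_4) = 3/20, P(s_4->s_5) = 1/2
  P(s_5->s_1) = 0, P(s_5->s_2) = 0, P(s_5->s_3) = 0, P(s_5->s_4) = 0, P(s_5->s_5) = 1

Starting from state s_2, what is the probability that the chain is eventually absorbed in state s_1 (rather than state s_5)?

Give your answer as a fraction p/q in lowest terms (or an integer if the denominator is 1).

Let a_i = P(absorbed in s_1 | start in state i).
Boundary conditions: a_s_1 = 1, a_s_5 = 0.
For each transient state i, a_i = sum_j P(i->j) * a_j:
  a_s_2 = 11/20*a_s_1 + 0*a_s_2 + 3/20*a_s_3 + 1/5*a_s_4 + 1/10*a_s_5
  a_s_3 = 9/20*a_s_1 + 0*a_s_2 + 1/10*a_s_3 + 1/10*a_s_4 + 7/20*a_s_5
  a_s_4 = 1/4*a_s_1 + 1/20*a_s_2 + 1/20*a_s_3 + 3/20*a_s_4 + 1/2*a_s_5

Substituting a_s_1 = 1 and a_s_5 = 0, rearrange to (I - Q) a = r where r[i] = P(i -> s_1):
  [1, -3/20, -1/5] . (a_s_2, a_s_3, a_s_4) = 11/20
  [0, 9/10, -1/10] . (a_s_2, a_s_3, a_s_4) = 9/20
  [-1/20, -1/20, 17/20] . (a_s_2, a_s_3, a_s_4) = 1/4

Solving yields:
  a_s_2 = 4229/6002
  a_s_3 = 1623/3001
  a_s_4 = 2205/6002

Starting state is s_2, so the absorption probability is a_s_2 = 4229/6002.

Answer: 4229/6002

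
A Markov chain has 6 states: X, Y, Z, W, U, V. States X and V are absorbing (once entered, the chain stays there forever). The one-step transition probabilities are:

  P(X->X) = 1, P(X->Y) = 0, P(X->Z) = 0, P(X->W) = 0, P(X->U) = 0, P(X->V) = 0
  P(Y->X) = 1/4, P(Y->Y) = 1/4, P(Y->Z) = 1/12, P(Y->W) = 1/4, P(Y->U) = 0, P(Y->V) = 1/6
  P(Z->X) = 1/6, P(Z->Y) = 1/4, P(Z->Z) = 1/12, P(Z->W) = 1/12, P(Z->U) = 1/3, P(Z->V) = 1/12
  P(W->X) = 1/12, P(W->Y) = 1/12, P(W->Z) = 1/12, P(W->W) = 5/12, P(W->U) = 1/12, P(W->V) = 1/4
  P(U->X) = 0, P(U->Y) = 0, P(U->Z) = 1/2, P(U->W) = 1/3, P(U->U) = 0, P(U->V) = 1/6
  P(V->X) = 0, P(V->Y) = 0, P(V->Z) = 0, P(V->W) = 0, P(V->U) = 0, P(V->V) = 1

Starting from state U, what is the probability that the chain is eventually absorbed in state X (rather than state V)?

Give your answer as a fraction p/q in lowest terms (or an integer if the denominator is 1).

Let a_i = P(absorbed in X | start in state i).
Boundary conditions: a_X = 1, a_V = 0.
For each transient state i, a_i = sum_j P(i->j) * a_j:
  a_Y = 1/4*a_X + 1/4*a_Y + 1/12*a_Z + 1/4*a_W + 0*a_U + 1/6*a_V
  a_Z = 1/6*a_X + 1/4*a_Y + 1/12*a_Z + 1/12*a_W + 1/3*a_U + 1/12*a_V
  a_W = 1/12*a_X + 1/12*a_Y + 1/12*a_Z + 5/12*a_W + 1/12*a_U + 1/4*a_V
  a_U = 0*a_X + 0*a_Y + 1/2*a_Z + 1/3*a_W + 0*a_U + 1/6*a_V

Substituting a_X = 1 and a_V = 0, rearrange to (I - Q) a = r where r[i] = P(i -> X):
  [3/4, -1/12, -1/4, 0] . (a_Y, a_Z, a_W, a_U) = 1/4
  [-1/4, 11/12, -1/12, -1/3] . (a_Y, a_Z, a_W, a_U) = 1/6
  [-1/12, -1/12, 7/12, -1/12] . (a_Y, a_Z, a_W, a_U) = 1/12
  [0, -1/2, -1/3, 1] . (a_Y, a_Z, a_W, a_U) = 0

Solving yields:
  a_Y = 1327/2674
  a_Z = 633/1337
  a_W = 885/2674
  a_U = 464/1337

Starting state is U, so the absorption probability is a_U = 464/1337.

Answer: 464/1337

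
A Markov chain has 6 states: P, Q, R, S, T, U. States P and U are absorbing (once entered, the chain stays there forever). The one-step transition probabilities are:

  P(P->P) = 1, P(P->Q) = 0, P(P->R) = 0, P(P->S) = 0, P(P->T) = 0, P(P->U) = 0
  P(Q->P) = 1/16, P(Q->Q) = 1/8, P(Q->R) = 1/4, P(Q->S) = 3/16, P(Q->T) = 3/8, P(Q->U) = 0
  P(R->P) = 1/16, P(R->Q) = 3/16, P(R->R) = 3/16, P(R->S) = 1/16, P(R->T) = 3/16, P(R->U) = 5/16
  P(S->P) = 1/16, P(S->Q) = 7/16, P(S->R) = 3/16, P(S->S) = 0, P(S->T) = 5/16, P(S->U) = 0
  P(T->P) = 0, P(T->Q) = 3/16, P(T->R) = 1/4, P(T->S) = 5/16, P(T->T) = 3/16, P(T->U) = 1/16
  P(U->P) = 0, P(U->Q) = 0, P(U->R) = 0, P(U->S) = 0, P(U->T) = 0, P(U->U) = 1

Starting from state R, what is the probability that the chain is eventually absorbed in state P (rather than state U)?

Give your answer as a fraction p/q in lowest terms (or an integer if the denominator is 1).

Let a_i = P(absorbed in P | start in state i).
Boundary conditions: a_P = 1, a_U = 0.
For each transient state i, a_i = sum_j P(i->j) * a_j:
  a_Q = 1/16*a_P + 1/8*a_Q + 1/4*a_R + 3/16*a_S + 3/8*a_T + 0*a_U
  a_R = 1/16*a_P + 3/16*a_Q + 3/16*a_R + 1/16*a_S + 3/16*a_T + 5/16*a_U
  a_S = 1/16*a_P + 7/16*a_Q + 3/16*a_R + 0*a_S + 5/16*a_T + 0*a_U
  a_T = 0*a_P + 3/16*a_Q + 1/4*a_R + 5/16*a_S + 3/16*a_T + 1/16*a_U

Substituting a_P = 1 and a_U = 0, rearrange to (I - Q) a = r where r[i] = P(i -> P):
  [7/8, -1/4, -3/16, -3/8] . (a_Q, a_R, a_S, a_T) = 1/16
  [-3/16, 13/16, -1/16, -3/16] . (a_Q, a_R, a_S, a_T) = 1/16
  [-7/16, -3/16, 1, -5/16] . (a_Q, a_R, a_S, a_T) = 1/16
  [-3/16, -1/4, -5/16, 13/16] . (a_Q, a_R, a_S, a_T) = 0

Solving yields:
  a_Q = 4463/13042
  a_R = 1629/6521
  a_S = 2281/6521
  a_T = 3787/13042

Starting state is R, so the absorption probability is a_R = 1629/6521.

Answer: 1629/6521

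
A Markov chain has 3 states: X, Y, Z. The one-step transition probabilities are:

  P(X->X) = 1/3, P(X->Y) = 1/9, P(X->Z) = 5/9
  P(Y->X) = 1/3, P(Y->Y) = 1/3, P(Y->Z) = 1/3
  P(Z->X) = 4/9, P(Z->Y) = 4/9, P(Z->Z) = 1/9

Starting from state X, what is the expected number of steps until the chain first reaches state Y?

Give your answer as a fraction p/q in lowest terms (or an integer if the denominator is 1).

Answer: 117/28

Derivation:
Let h_i = expected steps to first reach Y from state i.
Boundary: h_Y = 0.
First-step equations for the other states:
  h_X = 1 + 1/3*h_X + 1/9*h_Y + 5/9*h_Z
  h_Z = 1 + 4/9*h_X + 4/9*h_Y + 1/9*h_Z

Substituting h_Y = 0 and rearranging gives the linear system (I - Q) h = 1:
  [2/3, -5/9] . (h_X, h_Z) = 1
  [-4/9, 8/9] . (h_X, h_Z) = 1

Solving yields:
  h_X = 117/28
  h_Z = 45/14

Starting state is X, so the expected hitting time is h_X = 117/28.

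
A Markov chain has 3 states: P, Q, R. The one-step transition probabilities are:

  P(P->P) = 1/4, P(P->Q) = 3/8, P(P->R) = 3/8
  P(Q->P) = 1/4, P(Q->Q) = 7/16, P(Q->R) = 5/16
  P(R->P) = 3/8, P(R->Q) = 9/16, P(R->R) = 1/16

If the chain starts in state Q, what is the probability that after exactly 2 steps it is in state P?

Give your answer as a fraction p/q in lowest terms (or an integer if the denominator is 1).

Answer: 37/128

Derivation:
Computing P^2 by repeated multiplication:
P^1 =
  P: [1/4, 3/8, 3/8]
  Q: [1/4, 7/16, 5/16]
  R: [3/8, 9/16, 1/16]
P^2 =
  P: [19/64, 15/32, 15/64]
  Q: [37/128, 59/128, 1/4]
  R: [33/128, 27/64, 41/128]

(P^2)[Q -> P] = 37/128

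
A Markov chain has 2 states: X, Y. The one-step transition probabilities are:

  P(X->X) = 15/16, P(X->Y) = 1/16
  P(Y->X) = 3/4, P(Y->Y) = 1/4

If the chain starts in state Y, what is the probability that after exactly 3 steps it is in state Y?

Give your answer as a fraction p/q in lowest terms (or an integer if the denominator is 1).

Answer: 85/1024

Derivation:
Computing P^3 by repeated multiplication:
P^1 =
  X: [15/16, 1/16]
  Y: [3/4, 1/4]
P^2 =
  X: [237/256, 19/256]
  Y: [57/64, 7/64]
P^3 =
  X: [3783/4096, 313/4096]
  Y: [939/1024, 85/1024]

(P^3)[Y -> Y] = 85/1024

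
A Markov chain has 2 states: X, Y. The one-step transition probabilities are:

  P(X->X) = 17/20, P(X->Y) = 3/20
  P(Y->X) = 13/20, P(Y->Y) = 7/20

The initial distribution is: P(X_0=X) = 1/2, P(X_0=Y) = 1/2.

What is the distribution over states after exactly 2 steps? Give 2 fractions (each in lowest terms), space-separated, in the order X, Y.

Propagating the distribution step by step (d_{t+1} = d_t * P):
d_0 = (X=1/2, Y=1/2)
  d_1[X] = 1/2*17/20 + 1/2*13/20 = 3/4
  d_1[Y] = 1/2*3/20 + 1/2*7/20 = 1/4
d_1 = (X=3/4, Y=1/4)
  d_2[X] = 3/4*17/20 + 1/4*13/20 = 4/5
  d_2[Y] = 3/4*3/20 + 1/4*7/20 = 1/5
d_2 = (X=4/5, Y=1/5)

Answer: 4/5 1/5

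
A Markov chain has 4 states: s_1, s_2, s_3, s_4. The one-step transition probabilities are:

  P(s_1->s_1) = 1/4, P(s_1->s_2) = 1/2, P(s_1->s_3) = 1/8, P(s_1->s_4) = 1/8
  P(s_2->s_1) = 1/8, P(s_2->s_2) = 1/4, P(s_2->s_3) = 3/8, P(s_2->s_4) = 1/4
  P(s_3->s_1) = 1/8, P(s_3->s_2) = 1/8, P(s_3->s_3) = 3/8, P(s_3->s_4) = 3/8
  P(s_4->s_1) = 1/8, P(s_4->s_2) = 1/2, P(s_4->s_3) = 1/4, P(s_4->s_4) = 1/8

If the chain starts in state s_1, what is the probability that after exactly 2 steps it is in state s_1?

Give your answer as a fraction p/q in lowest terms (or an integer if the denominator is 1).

Computing P^2 by repeated multiplication:
P^1 =
  s_1: [1/4, 1/2, 1/8, 1/8]
  s_2: [1/8, 1/4, 3/8, 1/4]
  s_3: [1/8, 1/8, 3/8, 3/8]
  s_4: [1/8, 1/2, 1/4, 1/8]
P^2 =
  s_1: [5/32, 21/64, 19/64, 7/32]
  s_2: [9/64, 19/64, 5/16, 1/4]
  s_3: [9/64, 21/64, 19/64, 15/64]
  s_4: [9/64, 9/32, 21/64, 1/4]

(P^2)[s_1 -> s_1] = 5/32

Answer: 5/32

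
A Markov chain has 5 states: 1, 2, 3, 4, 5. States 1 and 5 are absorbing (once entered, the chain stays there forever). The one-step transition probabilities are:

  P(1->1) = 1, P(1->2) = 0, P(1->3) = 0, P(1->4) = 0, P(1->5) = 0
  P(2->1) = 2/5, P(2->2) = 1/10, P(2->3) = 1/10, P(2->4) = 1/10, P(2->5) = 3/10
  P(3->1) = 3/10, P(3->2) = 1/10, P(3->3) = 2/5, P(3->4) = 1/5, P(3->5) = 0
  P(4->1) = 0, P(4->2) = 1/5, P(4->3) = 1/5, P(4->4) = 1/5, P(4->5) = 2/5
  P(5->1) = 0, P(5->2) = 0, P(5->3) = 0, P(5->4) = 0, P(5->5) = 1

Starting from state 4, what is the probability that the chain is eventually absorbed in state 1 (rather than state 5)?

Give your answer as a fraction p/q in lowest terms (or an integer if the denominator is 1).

Answer: 58/185

Derivation:
Let a_i = P(absorbed in 1 | start in state i).
Boundary conditions: a_1 = 1, a_5 = 0.
For each transient state i, a_i = sum_j P(i->j) * a_j:
  a_2 = 2/5*a_1 + 1/10*a_2 + 1/10*a_3 + 1/10*a_4 + 3/10*a_5
  a_3 = 3/10*a_1 + 1/10*a_2 + 2/5*a_3 + 1/5*a_4 + 0*a_5
  a_4 = 0*a_1 + 1/5*a_2 + 1/5*a_3 + 1/5*a_4 + 2/5*a_5

Substituting a_1 = 1 and a_5 = 0, rearrange to (I - Q) a = r where r[i] = P(i -> 1):
  [9/10, -1/10, -1/10] . (a_2, a_3, a_4) = 2/5
  [-1/10, 3/5, -1/5] . (a_2, a_3, a_4) = 3/10
  [-1/5, -1/5, 4/5] . (a_2, a_3, a_4) = 0

Solving yields:
  a_2 = 103/185
  a_3 = 129/185
  a_4 = 58/185

Starting state is 4, so the absorption probability is a_4 = 58/185.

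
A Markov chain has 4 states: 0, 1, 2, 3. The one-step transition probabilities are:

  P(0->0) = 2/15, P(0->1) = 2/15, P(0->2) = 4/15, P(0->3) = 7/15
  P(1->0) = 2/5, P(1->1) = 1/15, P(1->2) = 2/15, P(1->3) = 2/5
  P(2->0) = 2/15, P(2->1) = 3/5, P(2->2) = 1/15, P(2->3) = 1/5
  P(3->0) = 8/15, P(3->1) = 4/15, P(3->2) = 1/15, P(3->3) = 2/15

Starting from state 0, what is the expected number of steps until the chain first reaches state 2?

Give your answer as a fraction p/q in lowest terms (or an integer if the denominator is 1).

Let h_i = expected steps to first reach 2 from state i.
Boundary: h_2 = 0.
First-step equations for the other states:
  h_0 = 1 + 2/15*h_0 + 2/15*h_1 + 4/15*h_2 + 7/15*h_3
  h_1 = 1 + 2/5*h_0 + 1/15*h_1 + 2/15*h_2 + 2/5*h_3
  h_3 = 1 + 8/15*h_0 + 4/15*h_1 + 1/15*h_2 + 2/15*h_3

Substituting h_2 = 0 and rearranging gives the linear system (I - Q) h = 1:
  [13/15, -2/15, -7/15] . (h_0, h_1, h_3) = 1
  [-2/5, 14/15, -2/5] . (h_0, h_1, h_3) = 1
  [-8/15, -4/15, 13/15] . (h_0, h_1, h_3) = 1

Solving yields:
  h_0 = 483/85
  h_1 = 1077/170
  h_3 = 33/5

Starting state is 0, so the expected hitting time is h_0 = 483/85.

Answer: 483/85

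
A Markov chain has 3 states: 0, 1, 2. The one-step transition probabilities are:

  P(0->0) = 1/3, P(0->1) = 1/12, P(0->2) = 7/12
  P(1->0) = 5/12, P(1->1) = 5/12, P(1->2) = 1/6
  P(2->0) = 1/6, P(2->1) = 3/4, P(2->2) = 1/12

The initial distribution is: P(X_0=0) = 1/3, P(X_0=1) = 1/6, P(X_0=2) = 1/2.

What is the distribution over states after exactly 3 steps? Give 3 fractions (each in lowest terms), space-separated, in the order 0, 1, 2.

Answer: 211/648 127/324 61/216

Derivation:
Propagating the distribution step by step (d_{t+1} = d_t * P):
d_0 = (0=1/3, 1=1/6, 2=1/2)
  d_1[0] = 1/3*1/3 + 1/6*5/12 + 1/2*1/6 = 19/72
  d_1[1] = 1/3*1/12 + 1/6*5/12 + 1/2*3/4 = 17/36
  d_1[2] = 1/3*7/12 + 1/6*1/6 + 1/2*1/12 = 19/72
d_1 = (0=19/72, 1=17/36, 2=19/72)
  d_2[0] = 19/72*1/3 + 17/36*5/12 + 19/72*1/6 = 71/216
  d_2[1] = 19/72*1/12 + 17/36*5/12 + 19/72*3/4 = 5/12
  d_2[2] = 19/72*7/12 + 17/36*1/6 + 19/72*1/12 = 55/216
d_2 = (0=71/216, 1=5/12, 2=55/216)
  d_3[0] = 71/216*1/3 + 5/12*5/12 + 55/216*1/6 = 211/648
  d_3[1] = 71/216*1/12 + 5/12*5/12 + 55/216*3/4 = 127/324
  d_3[2] = 71/216*7/12 + 5/12*1/6 + 55/216*1/12 = 61/216
d_3 = (0=211/648, 1=127/324, 2=61/216)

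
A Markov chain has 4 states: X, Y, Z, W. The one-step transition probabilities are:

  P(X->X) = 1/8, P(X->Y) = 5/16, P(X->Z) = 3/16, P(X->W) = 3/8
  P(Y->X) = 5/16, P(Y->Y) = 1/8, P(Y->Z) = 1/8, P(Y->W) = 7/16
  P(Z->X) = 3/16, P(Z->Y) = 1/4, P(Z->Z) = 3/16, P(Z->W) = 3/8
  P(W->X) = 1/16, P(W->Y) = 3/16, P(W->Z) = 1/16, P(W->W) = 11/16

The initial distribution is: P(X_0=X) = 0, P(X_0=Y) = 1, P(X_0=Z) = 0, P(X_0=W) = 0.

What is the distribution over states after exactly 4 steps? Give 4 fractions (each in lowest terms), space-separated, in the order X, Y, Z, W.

Answer: 8801/65536 6547/32768 3481/32768 36679/65536

Derivation:
Propagating the distribution step by step (d_{t+1} = d_t * P):
d_0 = (X=0, Y=1, Z=0, W=0)
  d_1[X] = 0*1/8 + 1*5/16 + 0*3/16 + 0*1/16 = 5/16
  d_1[Y] = 0*5/16 + 1*1/8 + 0*1/4 + 0*3/16 = 1/8
  d_1[Z] = 0*3/16 + 1*1/8 + 0*3/16 + 0*1/16 = 1/8
  d_1[W] = 0*3/8 + 1*7/16 + 0*3/8 + 0*11/16 = 7/16
d_1 = (X=5/16, Y=1/8, Z=1/8, W=7/16)
  d_2[X] = 5/16*1/8 + 1/8*5/16 + 1/8*3/16 + 7/16*1/16 = 33/256
  d_2[Y] = 5/16*5/16 + 1/8*1/8 + 1/8*1/4 + 7/16*3/16 = 29/128
  d_2[Z] = 5/16*3/16 + 1/8*1/8 + 1/8*3/16 + 7/16*1/16 = 1/8
  d_2[W] = 5/16*3/8 + 1/8*7/16 + 1/8*3/8 + 7/16*11/16 = 133/256
d_2 = (X=33/256, Y=29/128, Z=1/8, W=133/256)
  d_3[X] = 33/256*1/8 + 29/128*5/16 + 1/8*3/16 + 133/256*1/16 = 585/4096
  d_3[Y] = 33/256*5/16 + 29/128*1/8 + 1/8*1/4 + 133/256*3/16 = 101/512
  d_3[Z] = 33/256*3/16 + 29/128*1/8 + 1/8*3/16 + 133/256*1/16 = 111/1024
  d_3[W] = 33/256*3/8 + 29/128*7/16 + 1/8*3/8 + 133/256*11/16 = 2259/4096
d_3 = (X=585/4096, Y=101/512, Z=111/1024, W=2259/4096)
  d_4[X] = 585/4096*1/8 + 101/512*5/16 + 111/1024*3/16 + 2259/4096*1/16 = 8801/65536
  d_4[Y] = 585/4096*5/16 + 101/512*1/8 + 111/1024*1/4 + 2259/4096*3/16 = 6547/32768
  d_4[Z] = 585/4096*3/16 + 101/512*1/8 + 111/1024*3/16 + 2259/4096*1/16 = 3481/32768
  d_4[W] = 585/4096*3/8 + 101/512*7/16 + 111/1024*3/8 + 2259/4096*11/16 = 36679/65536
d_4 = (X=8801/65536, Y=6547/32768, Z=3481/32768, W=36679/65536)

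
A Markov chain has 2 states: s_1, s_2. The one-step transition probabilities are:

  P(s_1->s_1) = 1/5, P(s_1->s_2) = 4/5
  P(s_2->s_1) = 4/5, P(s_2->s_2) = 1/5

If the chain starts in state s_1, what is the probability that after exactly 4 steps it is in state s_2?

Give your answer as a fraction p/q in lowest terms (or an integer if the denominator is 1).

Computing P^4 by repeated multiplication:
P^1 =
  s_1: [1/5, 4/5]
  s_2: [4/5, 1/5]
P^2 =
  s_1: [17/25, 8/25]
  s_2: [8/25, 17/25]
P^3 =
  s_1: [49/125, 76/125]
  s_2: [76/125, 49/125]
P^4 =
  s_1: [353/625, 272/625]
  s_2: [272/625, 353/625]

(P^4)[s_1 -> s_2] = 272/625

Answer: 272/625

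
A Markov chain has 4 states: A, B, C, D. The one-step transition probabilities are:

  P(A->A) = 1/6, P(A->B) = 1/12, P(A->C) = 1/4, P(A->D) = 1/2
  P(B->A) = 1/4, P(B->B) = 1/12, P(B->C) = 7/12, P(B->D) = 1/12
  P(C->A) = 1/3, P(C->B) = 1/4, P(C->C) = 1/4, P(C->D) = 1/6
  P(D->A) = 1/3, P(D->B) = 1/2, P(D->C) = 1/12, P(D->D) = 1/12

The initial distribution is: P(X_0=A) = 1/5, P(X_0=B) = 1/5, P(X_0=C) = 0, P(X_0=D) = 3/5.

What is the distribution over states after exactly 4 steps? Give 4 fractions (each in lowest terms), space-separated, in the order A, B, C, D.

Propagating the distribution step by step (d_{t+1} = d_t * P):
d_0 = (A=1/5, B=1/5, C=0, D=3/5)
  d_1[A] = 1/5*1/6 + 1/5*1/4 + 0*1/3 + 3/5*1/3 = 17/60
  d_1[B] = 1/5*1/12 + 1/5*1/12 + 0*1/4 + 3/5*1/2 = 1/3
  d_1[C] = 1/5*1/4 + 1/5*7/12 + 0*1/4 + 3/5*1/12 = 13/60
  d_1[D] = 1/5*1/2 + 1/5*1/12 + 0*1/6 + 3/5*1/12 = 1/6
d_1 = (A=17/60, B=1/3, C=13/60, D=1/6)
  d_2[A] = 17/60*1/6 + 1/3*1/4 + 13/60*1/3 + 1/6*1/3 = 31/120
  d_2[B] = 17/60*1/12 + 1/3*1/12 + 13/60*1/4 + 1/6*1/2 = 17/90
  d_2[C] = 17/60*1/4 + 1/3*7/12 + 13/60*1/4 + 1/6*1/12 = 1/3
  d_2[D] = 17/60*1/2 + 1/3*1/12 + 13/60*1/6 + 1/6*1/12 = 79/360
d_2 = (A=31/120, B=17/90, C=1/3, D=79/360)
  d_3[A] = 31/120*1/6 + 17/90*1/4 + 1/3*1/3 + 79/360*1/3 = 593/2160
  d_3[B] = 31/120*1/12 + 17/90*1/12 + 1/3*1/4 + 79/360*1/2 = 199/864
  d_3[C] = 31/120*1/4 + 17/90*7/12 + 1/3*1/4 + 79/360*1/12 = 199/720
  d_3[D] = 31/120*1/2 + 17/90*1/12 + 1/3*1/6 + 79/360*1/12 = 7/32
d_3 = (A=593/2160, B=199/864, C=199/720, D=7/32)
  d_4[A] = 593/2160*1/6 + 199/864*1/4 + 199/720*1/3 + 7/32*1/3 = 13913/51840
  d_4[B] = 593/2160*1/12 + 199/864*1/12 + 199/720*1/4 + 7/32*1/2 = 3811/17280
  d_4[C] = 593/2160*1/4 + 199/864*7/12 + 199/720*1/4 + 7/32*1/12 = 1505/5184
  d_4[D] = 593/2160*1/2 + 199/864*1/12 + 199/720*1/6 + 7/32*1/12 = 2861/12960
d_4 = (A=13913/51840, B=3811/17280, C=1505/5184, D=2861/12960)

Answer: 13913/51840 3811/17280 1505/5184 2861/12960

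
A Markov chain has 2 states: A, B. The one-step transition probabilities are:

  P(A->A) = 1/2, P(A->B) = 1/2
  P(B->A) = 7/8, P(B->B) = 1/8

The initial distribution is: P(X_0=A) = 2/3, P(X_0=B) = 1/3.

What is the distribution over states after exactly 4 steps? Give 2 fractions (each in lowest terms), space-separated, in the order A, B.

Answer: 2609/4096 1487/4096

Derivation:
Propagating the distribution step by step (d_{t+1} = d_t * P):
d_0 = (A=2/3, B=1/3)
  d_1[A] = 2/3*1/2 + 1/3*7/8 = 5/8
  d_1[B] = 2/3*1/2 + 1/3*1/8 = 3/8
d_1 = (A=5/8, B=3/8)
  d_2[A] = 5/8*1/2 + 3/8*7/8 = 41/64
  d_2[B] = 5/8*1/2 + 3/8*1/8 = 23/64
d_2 = (A=41/64, B=23/64)
  d_3[A] = 41/64*1/2 + 23/64*7/8 = 325/512
  d_3[B] = 41/64*1/2 + 23/64*1/8 = 187/512
d_3 = (A=325/512, B=187/512)
  d_4[A] = 325/512*1/2 + 187/512*7/8 = 2609/4096
  d_4[B] = 325/512*1/2 + 187/512*1/8 = 1487/4096
d_4 = (A=2609/4096, B=1487/4096)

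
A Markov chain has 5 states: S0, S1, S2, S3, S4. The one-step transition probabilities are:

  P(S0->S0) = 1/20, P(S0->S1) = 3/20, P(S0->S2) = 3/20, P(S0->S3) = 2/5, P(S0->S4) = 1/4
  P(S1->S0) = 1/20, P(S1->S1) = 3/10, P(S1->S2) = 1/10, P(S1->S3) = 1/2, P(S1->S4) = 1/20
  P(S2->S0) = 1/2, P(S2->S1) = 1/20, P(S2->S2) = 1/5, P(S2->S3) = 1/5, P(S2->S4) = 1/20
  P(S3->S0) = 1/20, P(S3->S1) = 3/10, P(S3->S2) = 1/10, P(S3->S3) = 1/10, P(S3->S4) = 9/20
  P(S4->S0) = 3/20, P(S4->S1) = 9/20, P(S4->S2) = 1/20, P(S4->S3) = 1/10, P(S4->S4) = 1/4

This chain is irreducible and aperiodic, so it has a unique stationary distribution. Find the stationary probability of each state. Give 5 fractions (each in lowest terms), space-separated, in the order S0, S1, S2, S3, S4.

The stationary distribution satisfies pi = pi * P, i.e.:
  pi_S0 = 1/20*pi_S0 + 1/20*pi_S1 + 1/2*pi_S2 + 1/20*pi_S3 + 3/20*pi_S4
  pi_S1 = 3/20*pi_S0 + 3/10*pi_S1 + 1/20*pi_S2 + 3/10*pi_S3 + 9/20*pi_S4
  pi_S2 = 3/20*pi_S0 + 1/10*pi_S1 + 1/5*pi_S2 + 1/10*pi_S3 + 1/20*pi_S4
  pi_S3 = 2/5*pi_S0 + 1/2*pi_S1 + 1/5*pi_S2 + 1/10*pi_S3 + 1/10*pi_S4
  pi_S4 = 1/4*pi_S0 + 1/20*pi_S1 + 1/20*pi_S2 + 9/20*pi_S3 + 1/4*pi_S4
with normalization: pi_S0 + pi_S1 + pi_S2 + pi_S3 + pi_S4 = 1.

Using the first 4 balance equations plus normalization, the linear system A*pi = b is:
  [-19/20, 1/20, 1/2, 1/20, 3/20] . pi = 0
  [3/20, -7/10, 1/20, 3/10, 9/20] . pi = 0
  [3/20, 1/10, -4/5, 1/10, 1/20] . pi = 0
  [2/5, 1/2, 1/5, -9/10, 1/10] . pi = 0
  [1, 1, 1, 1, 1] . pi = 1

Solving yields:
  pi_S0 = 1759/14688
  pi_S1 = 25489/88128
  pi_S2 = 2321/22032
  pi_S3 = 151/576
  pi_S4 = 3283/14688

Verification (pi * P):
  1759/14688*1/20 + 25489/88128*1/20 + 2321/22032*1/2 + 151/576*1/20 + 3283/14688*3/20 = 1759/14688 = pi_S0  (ok)
  1759/14688*3/20 + 25489/88128*3/10 + 2321/22032*1/20 + 151/576*3/10 + 3283/14688*9/20 = 25489/88128 = pi_S1  (ok)
  1759/14688*3/20 + 25489/88128*1/10 + 2321/22032*1/5 + 151/576*1/10 + 3283/14688*1/20 = 2321/22032 = pi_S2  (ok)
  1759/14688*2/5 + 25489/88128*1/2 + 2321/22032*1/5 + 151/576*1/10 + 3283/14688*1/10 = 151/576 = pi_S3  (ok)
  1759/14688*1/4 + 25489/88128*1/20 + 2321/22032*1/20 + 151/576*9/20 + 3283/14688*1/4 = 3283/14688 = pi_S4  (ok)

Answer: 1759/14688 25489/88128 2321/22032 151/576 3283/14688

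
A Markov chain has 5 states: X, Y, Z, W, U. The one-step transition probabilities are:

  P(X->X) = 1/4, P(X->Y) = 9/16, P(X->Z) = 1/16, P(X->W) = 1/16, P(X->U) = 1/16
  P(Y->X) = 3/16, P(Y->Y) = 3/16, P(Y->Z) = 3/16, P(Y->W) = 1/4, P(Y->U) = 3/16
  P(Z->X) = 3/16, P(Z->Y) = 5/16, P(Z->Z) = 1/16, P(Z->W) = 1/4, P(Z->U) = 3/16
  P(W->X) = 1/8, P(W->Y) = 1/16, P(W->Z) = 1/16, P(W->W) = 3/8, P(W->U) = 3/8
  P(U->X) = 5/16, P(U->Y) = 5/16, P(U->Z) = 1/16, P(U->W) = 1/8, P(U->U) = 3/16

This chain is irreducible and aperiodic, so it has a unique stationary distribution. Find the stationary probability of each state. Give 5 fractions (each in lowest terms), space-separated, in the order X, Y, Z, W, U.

Answer: 37/174 2177/7830 1523/15660 92/435 349/1740

Derivation:
The stationary distribution satisfies pi = pi * P, i.e.:
  pi_X = 1/4*pi_X + 3/16*pi_Y + 3/16*pi_Z + 1/8*pi_W + 5/16*pi_U
  pi_Y = 9/16*pi_X + 3/16*pi_Y + 5/16*pi_Z + 1/16*pi_W + 5/16*pi_U
  pi_Z = 1/16*pi_X + 3/16*pi_Y + 1/16*pi_Z + 1/16*pi_W + 1/16*pi_U
  pi_W = 1/16*pi_X + 1/4*pi_Y + 1/4*pi_Z + 3/8*pi_W + 1/8*pi_U
  pi_U = 1/16*pi_X + 3/16*pi_Y + 3/16*pi_Z + 3/8*pi_W + 3/16*pi_U
with normalization: pi_X + pi_Y + pi_Z + pi_W + pi_U = 1.

Using the first 4 balance equations plus normalization, the linear system A*pi = b is:
  [-3/4, 3/16, 3/16, 1/8, 5/16] . pi = 0
  [9/16, -13/16, 5/16, 1/16, 5/16] . pi = 0
  [1/16, 3/16, -15/16, 1/16, 1/16] . pi = 0
  [1/16, 1/4, 1/4, -5/8, 1/8] . pi = 0
  [1, 1, 1, 1, 1] . pi = 1

Solving yields:
  pi_X = 37/174
  pi_Y = 2177/7830
  pi_Z = 1523/15660
  pi_W = 92/435
  pi_U = 349/1740

Verification (pi * P):
  37/174*1/4 + 2177/7830*3/16 + 1523/15660*3/16 + 92/435*1/8 + 349/1740*5/16 = 37/174 = pi_X  (ok)
  37/174*9/16 + 2177/7830*3/16 + 1523/15660*5/16 + 92/435*1/16 + 349/1740*5/16 = 2177/7830 = pi_Y  (ok)
  37/174*1/16 + 2177/7830*3/16 + 1523/15660*1/16 + 92/435*1/16 + 349/1740*1/16 = 1523/15660 = pi_Z  (ok)
  37/174*1/16 + 2177/7830*1/4 + 1523/15660*1/4 + 92/435*3/8 + 349/1740*1/8 = 92/435 = pi_W  (ok)
  37/174*1/16 + 2177/7830*3/16 + 1523/15660*3/16 + 92/435*3/8 + 349/1740*3/16 = 349/1740 = pi_U  (ok)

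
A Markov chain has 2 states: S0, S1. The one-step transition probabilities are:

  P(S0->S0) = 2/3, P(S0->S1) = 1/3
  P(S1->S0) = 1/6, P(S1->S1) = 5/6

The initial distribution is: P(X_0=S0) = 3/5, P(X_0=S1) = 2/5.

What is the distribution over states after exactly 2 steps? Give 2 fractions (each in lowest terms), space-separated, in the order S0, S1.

Answer: 2/5 3/5

Derivation:
Propagating the distribution step by step (d_{t+1} = d_t * P):
d_0 = (S0=3/5, S1=2/5)
  d_1[S0] = 3/5*2/3 + 2/5*1/6 = 7/15
  d_1[S1] = 3/5*1/3 + 2/5*5/6 = 8/15
d_1 = (S0=7/15, S1=8/15)
  d_2[S0] = 7/15*2/3 + 8/15*1/6 = 2/5
  d_2[S1] = 7/15*1/3 + 8/15*5/6 = 3/5
d_2 = (S0=2/5, S1=3/5)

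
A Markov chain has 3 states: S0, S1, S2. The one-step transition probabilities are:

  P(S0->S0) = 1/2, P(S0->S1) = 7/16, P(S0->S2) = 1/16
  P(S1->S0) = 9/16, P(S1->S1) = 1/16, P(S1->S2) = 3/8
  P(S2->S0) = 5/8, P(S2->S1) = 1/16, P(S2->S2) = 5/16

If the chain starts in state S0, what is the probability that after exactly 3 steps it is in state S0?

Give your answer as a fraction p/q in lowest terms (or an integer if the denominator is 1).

Answer: 1111/2048

Derivation:
Computing P^3 by repeated multiplication:
P^1 =
  S0: [1/2, 7/16, 1/16]
  S1: [9/16, 1/16, 3/8]
  S2: [5/8, 1/16, 5/16]
P^2 =
  S0: [137/256, 1/4, 55/256]
  S1: [141/256, 35/128, 45/256]
  S2: [139/256, 19/64, 41/256]
P^3 =
  S0: [1111/2048, 539/2048, 199/1024]
  S1: [69/128, 551/2048, 393/2048]
  S2: [1103/2048, 545/2048, 25/128]

(P^3)[S0 -> S0] = 1111/2048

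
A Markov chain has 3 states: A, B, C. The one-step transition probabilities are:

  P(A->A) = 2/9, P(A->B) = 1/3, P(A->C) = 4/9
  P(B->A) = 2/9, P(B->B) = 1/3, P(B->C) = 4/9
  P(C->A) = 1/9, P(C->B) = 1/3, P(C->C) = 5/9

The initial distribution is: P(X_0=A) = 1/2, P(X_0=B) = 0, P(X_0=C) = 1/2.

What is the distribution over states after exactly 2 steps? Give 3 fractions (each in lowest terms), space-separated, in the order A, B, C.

Propagating the distribution step by step (d_{t+1} = d_t * P):
d_0 = (A=1/2, B=0, C=1/2)
  d_1[A] = 1/2*2/9 + 0*2/9 + 1/2*1/9 = 1/6
  d_1[B] = 1/2*1/3 + 0*1/3 + 1/2*1/3 = 1/3
  d_1[C] = 1/2*4/9 + 0*4/9 + 1/2*5/9 = 1/2
d_1 = (A=1/6, B=1/3, C=1/2)
  d_2[A] = 1/6*2/9 + 1/3*2/9 + 1/2*1/9 = 1/6
  d_2[B] = 1/6*1/3 + 1/3*1/3 + 1/2*1/3 = 1/3
  d_2[C] = 1/6*4/9 + 1/3*4/9 + 1/2*5/9 = 1/2
d_2 = (A=1/6, B=1/3, C=1/2)

Answer: 1/6 1/3 1/2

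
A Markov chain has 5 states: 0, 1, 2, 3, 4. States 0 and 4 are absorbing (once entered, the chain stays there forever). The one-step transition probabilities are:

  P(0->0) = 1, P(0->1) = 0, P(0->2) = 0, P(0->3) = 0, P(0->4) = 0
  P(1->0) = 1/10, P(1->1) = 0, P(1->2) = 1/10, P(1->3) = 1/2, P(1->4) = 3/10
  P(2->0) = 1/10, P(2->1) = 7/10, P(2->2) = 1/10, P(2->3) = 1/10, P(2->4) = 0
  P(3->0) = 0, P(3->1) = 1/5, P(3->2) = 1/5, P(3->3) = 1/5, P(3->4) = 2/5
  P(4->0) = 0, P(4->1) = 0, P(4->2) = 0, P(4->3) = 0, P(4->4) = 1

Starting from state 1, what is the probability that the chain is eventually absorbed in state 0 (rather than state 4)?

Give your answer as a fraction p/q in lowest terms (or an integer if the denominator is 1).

Let a_i = P(absorbed in 0 | start in state i).
Boundary conditions: a_0 = 1, a_4 = 0.
For each transient state i, a_i = sum_j P(i->j) * a_j:
  a_1 = 1/10*a_0 + 0*a_1 + 1/10*a_2 + 1/2*a_3 + 3/10*a_4
  a_2 = 1/10*a_0 + 7/10*a_1 + 1/10*a_2 + 1/10*a_3 + 0*a_4
  a_3 = 0*a_0 + 1/5*a_1 + 1/5*a_2 + 1/5*a_3 + 2/5*a_4

Substituting a_0 = 1 and a_4 = 0, rearrange to (I - Q) a = r where r[i] = P(i -> 0):
  [1, -1/10, -1/2] . (a_1, a_2, a_3) = 1/10
  [-7/10, 9/10, -1/10] . (a_1, a_2, a_3) = 1/10
  [-1/5, -1/5, 4/5] . (a_1, a_2, a_3) = 0

Solving yields:
  a_1 = 44/241
  a_2 = 64/241
  a_3 = 27/241

Starting state is 1, so the absorption probability is a_1 = 44/241.

Answer: 44/241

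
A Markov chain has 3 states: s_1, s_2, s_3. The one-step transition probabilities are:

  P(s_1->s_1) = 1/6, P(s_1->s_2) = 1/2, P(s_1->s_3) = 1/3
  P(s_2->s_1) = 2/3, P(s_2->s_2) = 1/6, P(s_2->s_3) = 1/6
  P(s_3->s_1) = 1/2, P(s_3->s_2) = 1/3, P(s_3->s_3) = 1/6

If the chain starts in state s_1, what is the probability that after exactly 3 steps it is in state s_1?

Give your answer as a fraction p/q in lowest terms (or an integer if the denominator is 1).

Answer: 10/27

Derivation:
Computing P^3 by repeated multiplication:
P^1 =
  s_1: [1/6, 1/2, 1/3]
  s_2: [2/3, 1/6, 1/6]
  s_3: [1/2, 1/3, 1/6]
P^2 =
  s_1: [19/36, 5/18, 7/36]
  s_2: [11/36, 5/12, 5/18]
  s_3: [7/18, 13/36, 1/4]
P^3 =
  s_1: [10/27, 3/8, 55/216]
  s_2: [101/216, 17/54, 47/216]
  s_3: [31/72, 73/216, 25/108]

(P^3)[s_1 -> s_1] = 10/27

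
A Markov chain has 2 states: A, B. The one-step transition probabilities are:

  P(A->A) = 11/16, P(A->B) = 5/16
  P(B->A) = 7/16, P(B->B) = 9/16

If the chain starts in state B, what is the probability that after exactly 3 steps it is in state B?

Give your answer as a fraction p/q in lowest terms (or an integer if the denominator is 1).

Answer: 109/256

Derivation:
Computing P^3 by repeated multiplication:
P^1 =
  A: [11/16, 5/16]
  B: [7/16, 9/16]
P^2 =
  A: [39/64, 25/64]
  B: [35/64, 29/64]
P^3 =
  A: [151/256, 105/256]
  B: [147/256, 109/256]

(P^3)[B -> B] = 109/256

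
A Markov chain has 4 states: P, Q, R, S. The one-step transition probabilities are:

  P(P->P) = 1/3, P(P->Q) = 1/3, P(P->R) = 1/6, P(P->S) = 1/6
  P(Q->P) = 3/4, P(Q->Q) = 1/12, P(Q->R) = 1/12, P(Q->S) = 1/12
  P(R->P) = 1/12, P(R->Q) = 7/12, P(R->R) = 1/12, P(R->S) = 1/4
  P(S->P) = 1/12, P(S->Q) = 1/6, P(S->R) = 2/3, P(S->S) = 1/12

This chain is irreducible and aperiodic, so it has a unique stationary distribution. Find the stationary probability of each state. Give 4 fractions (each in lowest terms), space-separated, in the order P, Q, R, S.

The stationary distribution satisfies pi = pi * P, i.e.:
  pi_P = 1/3*pi_P + 3/4*pi_Q + 1/12*pi_R + 1/12*pi_S
  pi_Q = 1/3*pi_P + 1/12*pi_Q + 7/12*pi_R + 1/6*pi_S
  pi_R = 1/6*pi_P + 1/12*pi_Q + 1/12*pi_R + 2/3*pi_S
  pi_S = 1/6*pi_P + 1/12*pi_Q + 1/4*pi_R + 1/12*pi_S
with normalization: pi_P + pi_Q + pi_R + pi_S = 1.

Using the first 3 balance equations plus normalization, the linear system A*pi = b is:
  [-2/3, 3/4, 1/12, 1/12] . pi = 0
  [1/3, -11/12, 7/12, 1/6] . pi = 0
  [1/6, 1/12, -11/12, 2/3] . pi = 0
  [1, 1, 1, 1] . pi = 1

Solving yields:
  pi_P = 453/1237
  pi_Q = 355/1237
  pi_R = 247/1237
  pi_S = 182/1237

Verification (pi * P):
  453/1237*1/3 + 355/1237*3/4 + 247/1237*1/12 + 182/1237*1/12 = 453/1237 = pi_P  (ok)
  453/1237*1/3 + 355/1237*1/12 + 247/1237*7/12 + 182/1237*1/6 = 355/1237 = pi_Q  (ok)
  453/1237*1/6 + 355/1237*1/12 + 247/1237*1/12 + 182/1237*2/3 = 247/1237 = pi_R  (ok)
  453/1237*1/6 + 355/1237*1/12 + 247/1237*1/4 + 182/1237*1/12 = 182/1237 = pi_S  (ok)

Answer: 453/1237 355/1237 247/1237 182/1237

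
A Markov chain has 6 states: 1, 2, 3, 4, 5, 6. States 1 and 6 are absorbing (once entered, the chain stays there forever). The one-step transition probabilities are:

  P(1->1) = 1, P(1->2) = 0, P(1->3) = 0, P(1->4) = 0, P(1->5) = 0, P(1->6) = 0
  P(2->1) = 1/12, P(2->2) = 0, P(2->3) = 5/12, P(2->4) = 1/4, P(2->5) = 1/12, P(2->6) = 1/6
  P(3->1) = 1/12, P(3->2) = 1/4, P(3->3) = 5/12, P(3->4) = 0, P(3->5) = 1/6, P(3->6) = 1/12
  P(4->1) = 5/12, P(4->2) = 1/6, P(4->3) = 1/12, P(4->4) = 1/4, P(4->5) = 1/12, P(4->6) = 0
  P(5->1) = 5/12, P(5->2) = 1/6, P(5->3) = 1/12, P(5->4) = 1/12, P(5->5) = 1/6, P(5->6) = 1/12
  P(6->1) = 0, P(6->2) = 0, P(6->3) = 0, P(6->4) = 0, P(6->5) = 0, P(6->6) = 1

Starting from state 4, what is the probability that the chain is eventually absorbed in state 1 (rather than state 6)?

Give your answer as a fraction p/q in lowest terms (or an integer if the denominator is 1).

Answer: 2112/2485

Derivation:
Let a_i = P(absorbed in 1 | start in state i).
Boundary conditions: a_1 = 1, a_6 = 0.
For each transient state i, a_i = sum_j P(i->j) * a_j:
  a_2 = 1/12*a_1 + 0*a_2 + 5/12*a_3 + 1/4*a_4 + 1/12*a_5 + 1/6*a_6
  a_3 = 1/12*a_1 + 1/4*a_2 + 5/12*a_3 + 0*a_4 + 1/6*a_5 + 1/12*a_6
  a_4 = 5/12*a_1 + 1/6*a_2 + 1/12*a_3 + 1/4*a_4 + 1/12*a_5 + 0*a_6
  a_5 = 5/12*a_1 + 1/6*a_2 + 1/12*a_3 + 1/12*a_4 + 1/6*a_5 + 1/12*a_6

Substituting a_1 = 1 and a_6 = 0, rearrange to (I - Q) a = r where r[i] = P(i -> 1):
  [1, -5/12, -1/4, -1/12] . (a_2, a_3, a_4, a_5) = 1/12
  [-1/4, 7/12, 0, -1/6] . (a_2, a_3, a_4, a_5) = 1/12
  [-1/6, -1/12, 3/4, -1/12] . (a_2, a_3, a_4, a_5) = 5/12
  [-1/6, -1/12, -1/12, 5/6] . (a_2, a_3, a_4, a_5) = 5/12

Solving yields:
  a_2 = 1548/2485
  a_3 = 1567/2485
  a_4 = 2112/2485
  a_5 = 384/497

Starting state is 4, so the absorption probability is a_4 = 2112/2485.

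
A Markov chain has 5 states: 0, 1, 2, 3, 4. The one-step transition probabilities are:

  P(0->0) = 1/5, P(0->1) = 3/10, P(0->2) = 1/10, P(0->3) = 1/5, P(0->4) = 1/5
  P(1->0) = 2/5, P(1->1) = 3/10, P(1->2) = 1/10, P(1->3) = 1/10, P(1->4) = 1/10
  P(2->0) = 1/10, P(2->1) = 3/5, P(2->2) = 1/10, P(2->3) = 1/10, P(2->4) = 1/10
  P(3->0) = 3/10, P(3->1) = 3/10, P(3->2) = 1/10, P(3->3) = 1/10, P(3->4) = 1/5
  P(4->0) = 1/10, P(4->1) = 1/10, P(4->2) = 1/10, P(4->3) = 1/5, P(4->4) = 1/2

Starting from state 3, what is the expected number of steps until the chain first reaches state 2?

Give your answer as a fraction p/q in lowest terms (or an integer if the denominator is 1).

Answer: 10

Derivation:
Let h_i = expected steps to first reach 2 from state i.
Boundary: h_2 = 0.
First-step equations for the other states:
  h_0 = 1 + 1/5*h_0 + 3/10*h_1 + 1/10*h_2 + 1/5*h_3 + 1/5*h_4
  h_1 = 1 + 2/5*h_0 + 3/10*h_1 + 1/10*h_2 + 1/10*h_3 + 1/10*h_4
  h_3 = 1 + 3/10*h_0 + 3/10*h_1 + 1/10*h_2 + 1/10*h_3 + 1/5*h_4
  h_4 = 1 + 1/10*h_0 + 1/10*h_1 + 1/10*h_2 + 1/5*h_3 + 1/2*h_4

Substituting h_2 = 0 and rearranging gives the linear system (I - Q) h = 1:
  [4/5, -3/10, -1/5, -1/5] . (h_0, h_1, h_3, h_4) = 1
  [-2/5, 7/10, -1/10, -1/10] . (h_0, h_1, h_3, h_4) = 1
  [-3/10, -3/10, 9/10, -1/5] . (h_0, h_1, h_3, h_4) = 1
  [-1/10, -1/10, -1/5, 1/2] . (h_0, h_1, h_3, h_4) = 1

Solving yields:
  h_0 = 10
  h_1 = 10
  h_3 = 10
  h_4 = 10

Starting state is 3, so the expected hitting time is h_3 = 10.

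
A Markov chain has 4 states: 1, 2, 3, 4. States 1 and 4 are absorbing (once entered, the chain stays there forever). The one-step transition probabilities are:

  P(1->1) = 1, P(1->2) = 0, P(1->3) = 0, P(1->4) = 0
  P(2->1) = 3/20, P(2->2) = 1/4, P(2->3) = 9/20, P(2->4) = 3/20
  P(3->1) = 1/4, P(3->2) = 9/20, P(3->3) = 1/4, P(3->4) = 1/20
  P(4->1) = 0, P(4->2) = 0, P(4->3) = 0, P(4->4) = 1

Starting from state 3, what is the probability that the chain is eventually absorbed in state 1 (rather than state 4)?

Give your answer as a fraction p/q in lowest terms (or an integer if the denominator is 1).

Answer: 17/24

Derivation:
Let a_i = P(absorbed in 1 | start in state i).
Boundary conditions: a_1 = 1, a_4 = 0.
For each transient state i, a_i = sum_j P(i->j) * a_j:
  a_2 = 3/20*a_1 + 1/4*a_2 + 9/20*a_3 + 3/20*a_4
  a_3 = 1/4*a_1 + 9/20*a_2 + 1/4*a_3 + 1/20*a_4

Substituting a_1 = 1 and a_4 = 0, rearrange to (I - Q) a = r where r[i] = P(i -> 1):
  [3/4, -9/20] . (a_2, a_3) = 3/20
  [-9/20, 3/4] . (a_2, a_3) = 1/4

Solving yields:
  a_2 = 5/8
  a_3 = 17/24

Starting state is 3, so the absorption probability is a_3 = 17/24.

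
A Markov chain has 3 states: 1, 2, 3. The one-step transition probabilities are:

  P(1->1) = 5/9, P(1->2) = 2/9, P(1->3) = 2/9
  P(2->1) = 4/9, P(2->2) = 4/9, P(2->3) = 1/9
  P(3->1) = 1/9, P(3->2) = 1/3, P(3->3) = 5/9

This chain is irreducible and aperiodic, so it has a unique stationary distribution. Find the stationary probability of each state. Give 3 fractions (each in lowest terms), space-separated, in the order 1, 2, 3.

Answer: 17/43 14/43 12/43

Derivation:
The stationary distribution satisfies pi = pi * P, i.e.:
  pi_1 = 5/9*pi_1 + 4/9*pi_2 + 1/9*pi_3
  pi_2 = 2/9*pi_1 + 4/9*pi_2 + 1/3*pi_3
  pi_3 = 2/9*pi_1 + 1/9*pi_2 + 5/9*pi_3
with normalization: pi_1 + pi_2 + pi_3 = 1.

Using the first 2 balance equations plus normalization, the linear system A*pi = b is:
  [-4/9, 4/9, 1/9] . pi = 0
  [2/9, -5/9, 1/3] . pi = 0
  [1, 1, 1] . pi = 1

Solving yields:
  pi_1 = 17/43
  pi_2 = 14/43
  pi_3 = 12/43

Verification (pi * P):
  17/43*5/9 + 14/43*4/9 + 12/43*1/9 = 17/43 = pi_1  (ok)
  17/43*2/9 + 14/43*4/9 + 12/43*1/3 = 14/43 = pi_2  (ok)
  17/43*2/9 + 14/43*1/9 + 12/43*5/9 = 12/43 = pi_3  (ok)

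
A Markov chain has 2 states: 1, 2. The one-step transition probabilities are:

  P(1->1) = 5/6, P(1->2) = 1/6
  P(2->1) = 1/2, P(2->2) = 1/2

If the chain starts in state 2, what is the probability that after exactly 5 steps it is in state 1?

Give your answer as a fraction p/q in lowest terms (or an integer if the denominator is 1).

Answer: 121/162

Derivation:
Computing P^5 by repeated multiplication:
P^1 =
  1: [5/6, 1/6]
  2: [1/2, 1/2]
P^2 =
  1: [7/9, 2/9]
  2: [2/3, 1/3]
P^3 =
  1: [41/54, 13/54]
  2: [13/18, 5/18]
P^4 =
  1: [61/81, 20/81]
  2: [20/27, 7/27]
P^5 =
  1: [365/486, 121/486]
  2: [121/162, 41/162]

(P^5)[2 -> 1] = 121/162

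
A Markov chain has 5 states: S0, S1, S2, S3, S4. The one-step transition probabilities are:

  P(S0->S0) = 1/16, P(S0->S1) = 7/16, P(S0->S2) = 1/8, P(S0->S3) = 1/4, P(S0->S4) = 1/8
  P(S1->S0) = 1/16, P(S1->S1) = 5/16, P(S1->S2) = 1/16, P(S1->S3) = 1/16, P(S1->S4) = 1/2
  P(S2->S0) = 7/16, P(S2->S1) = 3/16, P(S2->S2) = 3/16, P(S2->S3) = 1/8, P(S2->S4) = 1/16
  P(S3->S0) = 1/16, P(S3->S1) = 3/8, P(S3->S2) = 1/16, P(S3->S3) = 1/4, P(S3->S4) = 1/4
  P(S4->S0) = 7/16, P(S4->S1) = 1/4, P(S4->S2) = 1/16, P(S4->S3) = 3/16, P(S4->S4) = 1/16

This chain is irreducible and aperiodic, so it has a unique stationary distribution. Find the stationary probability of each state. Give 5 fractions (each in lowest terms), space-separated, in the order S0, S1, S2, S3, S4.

Answer: 6985/37528 24027/75056 6359/75056 12315/75056 18385/75056

Derivation:
The stationary distribution satisfies pi = pi * P, i.e.:
  pi_S0 = 1/16*pi_S0 + 1/16*pi_S1 + 7/16*pi_S2 + 1/16*pi_S3 + 7/16*pi_S4
  pi_S1 = 7/16*pi_S0 + 5/16*pi_S1 + 3/16*pi_S2 + 3/8*pi_S3 + 1/4*pi_S4
  pi_S2 = 1/8*pi_S0 + 1/16*pi_S1 + 3/16*pi_S2 + 1/16*pi_S3 + 1/16*pi_S4
  pi_S3 = 1/4*pi_S0 + 1/16*pi_S1 + 1/8*pi_S2 + 1/4*pi_S3 + 3/16*pi_S4
  pi_S4 = 1/8*pi_S0 + 1/2*pi_S1 + 1/16*pi_S2 + 1/4*pi_S3 + 1/16*pi_S4
with normalization: pi_S0 + pi_S1 + pi_S2 + pi_S3 + pi_S4 = 1.

Using the first 4 balance equations plus normalization, the linear system A*pi = b is:
  [-15/16, 1/16, 7/16, 1/16, 7/16] . pi = 0
  [7/16, -11/16, 3/16, 3/8, 1/4] . pi = 0
  [1/8, 1/16, -13/16, 1/16, 1/16] . pi = 0
  [1/4, 1/16, 1/8, -3/4, 3/16] . pi = 0
  [1, 1, 1, 1, 1] . pi = 1

Solving yields:
  pi_S0 = 6985/37528
  pi_S1 = 24027/75056
  pi_S2 = 6359/75056
  pi_S3 = 12315/75056
  pi_S4 = 18385/75056

Verification (pi * P):
  6985/37528*1/16 + 24027/75056*1/16 + 6359/75056*7/16 + 12315/75056*1/16 + 18385/75056*7/16 = 6985/37528 = pi_S0  (ok)
  6985/37528*7/16 + 24027/75056*5/16 + 6359/75056*3/16 + 12315/75056*3/8 + 18385/75056*1/4 = 24027/75056 = pi_S1  (ok)
  6985/37528*1/8 + 24027/75056*1/16 + 6359/75056*3/16 + 12315/75056*1/16 + 18385/75056*1/16 = 6359/75056 = pi_S2  (ok)
  6985/37528*1/4 + 24027/75056*1/16 + 6359/75056*1/8 + 12315/75056*1/4 + 18385/75056*3/16 = 12315/75056 = pi_S3  (ok)
  6985/37528*1/8 + 24027/75056*1/2 + 6359/75056*1/16 + 12315/75056*1/4 + 18385/75056*1/16 = 18385/75056 = pi_S4  (ok)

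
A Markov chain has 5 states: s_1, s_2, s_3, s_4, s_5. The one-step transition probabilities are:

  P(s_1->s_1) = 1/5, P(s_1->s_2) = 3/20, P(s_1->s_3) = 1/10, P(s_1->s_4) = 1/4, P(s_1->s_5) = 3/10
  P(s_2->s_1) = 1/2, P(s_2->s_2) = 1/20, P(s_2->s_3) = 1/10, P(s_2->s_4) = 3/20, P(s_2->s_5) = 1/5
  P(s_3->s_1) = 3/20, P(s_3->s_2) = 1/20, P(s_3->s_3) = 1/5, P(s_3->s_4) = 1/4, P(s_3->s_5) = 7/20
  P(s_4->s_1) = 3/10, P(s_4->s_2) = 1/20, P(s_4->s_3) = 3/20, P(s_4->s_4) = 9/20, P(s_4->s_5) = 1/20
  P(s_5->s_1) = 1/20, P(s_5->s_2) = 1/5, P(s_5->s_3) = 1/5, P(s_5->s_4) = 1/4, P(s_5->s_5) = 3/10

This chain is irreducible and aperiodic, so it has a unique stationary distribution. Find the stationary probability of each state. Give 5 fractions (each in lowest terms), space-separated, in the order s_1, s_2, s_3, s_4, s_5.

Answer: 27533/124814 13155/124814 9513/62407 18680/62407 13870/62407

Derivation:
The stationary distribution satisfies pi = pi * P, i.e.:
  pi_s_1 = 1/5*pi_s_1 + 1/2*pi_s_2 + 3/20*pi_s_3 + 3/10*pi_s_4 + 1/20*pi_s_5
  pi_s_2 = 3/20*pi_s_1 + 1/20*pi_s_2 + 1/20*pi_s_3 + 1/20*pi_s_4 + 1/5*pi_s_5
  pi_s_3 = 1/10*pi_s_1 + 1/10*pi_s_2 + 1/5*pi_s_3 + 3/20*pi_s_4 + 1/5*pi_s_5
  pi_s_4 = 1/4*pi_s_1 + 3/20*pi_s_2 + 1/4*pi_s_3 + 9/20*pi_s_4 + 1/4*pi_s_5
  pi_s_5 = 3/10*pi_s_1 + 1/5*pi_s_2 + 7/20*pi_s_3 + 1/20*pi_s_4 + 3/10*pi_s_5
with normalization: pi_s_1 + pi_s_2 + pi_s_3 + pi_s_4 + pi_s_5 = 1.

Using the first 4 balance equations plus normalization, the linear system A*pi = b is:
  [-4/5, 1/2, 3/20, 3/10, 1/20] . pi = 0
  [3/20, -19/20, 1/20, 1/20, 1/5] . pi = 0
  [1/10, 1/10, -4/5, 3/20, 1/5] . pi = 0
  [1/4, 3/20, 1/4, -11/20, 1/4] . pi = 0
  [1, 1, 1, 1, 1] . pi = 1

Solving yields:
  pi_s_1 = 27533/124814
  pi_s_2 = 13155/124814
  pi_s_3 = 9513/62407
  pi_s_4 = 18680/62407
  pi_s_5 = 13870/62407

Verification (pi * P):
  27533/124814*1/5 + 13155/124814*1/2 + 9513/62407*3/20 + 18680/62407*3/10 + 13870/62407*1/20 = 27533/124814 = pi_s_1  (ok)
  27533/124814*3/20 + 13155/124814*1/20 + 9513/62407*1/20 + 18680/62407*1/20 + 13870/62407*1/5 = 13155/124814 = pi_s_2  (ok)
  27533/124814*1/10 + 13155/124814*1/10 + 9513/62407*1/5 + 18680/62407*3/20 + 13870/62407*1/5 = 9513/62407 = pi_s_3  (ok)
  27533/124814*1/4 + 13155/124814*3/20 + 9513/62407*1/4 + 18680/62407*9/20 + 13870/62407*1/4 = 18680/62407 = pi_s_4  (ok)
  27533/124814*3/10 + 13155/124814*1/5 + 9513/62407*7/20 + 18680/62407*1/20 + 13870/62407*3/10 = 13870/62407 = pi_s_5  (ok)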